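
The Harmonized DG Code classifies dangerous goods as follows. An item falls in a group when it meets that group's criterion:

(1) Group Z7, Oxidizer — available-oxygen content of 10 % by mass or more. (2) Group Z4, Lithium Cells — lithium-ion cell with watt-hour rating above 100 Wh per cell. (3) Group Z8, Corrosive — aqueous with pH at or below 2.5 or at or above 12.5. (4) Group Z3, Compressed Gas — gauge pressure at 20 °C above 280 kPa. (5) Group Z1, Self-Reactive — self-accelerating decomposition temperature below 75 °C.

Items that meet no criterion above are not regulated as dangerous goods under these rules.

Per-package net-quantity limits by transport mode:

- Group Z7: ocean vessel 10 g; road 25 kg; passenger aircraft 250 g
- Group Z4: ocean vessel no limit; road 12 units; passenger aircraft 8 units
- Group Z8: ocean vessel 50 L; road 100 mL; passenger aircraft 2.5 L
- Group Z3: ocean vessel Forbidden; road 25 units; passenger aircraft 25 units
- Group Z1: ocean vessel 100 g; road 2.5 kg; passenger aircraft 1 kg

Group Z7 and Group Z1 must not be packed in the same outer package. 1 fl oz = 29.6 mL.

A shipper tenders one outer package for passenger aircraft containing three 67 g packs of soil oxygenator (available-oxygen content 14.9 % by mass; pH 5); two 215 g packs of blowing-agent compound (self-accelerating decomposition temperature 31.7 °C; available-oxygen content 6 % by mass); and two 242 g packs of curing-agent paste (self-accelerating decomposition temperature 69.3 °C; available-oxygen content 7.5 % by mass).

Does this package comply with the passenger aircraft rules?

Available-oxygen content 14.9 % by mass meets the Group Z7 criterion (Oxidizer), so the soil oxygenator is Group Z7.
Blowing-agent compound: self-accelerating decomposition temperature 31.7 °C < 75 °C → Group Z1 (Self-Reactive).
With self-accelerating decomposition temperature 69.3 °C (< 75 °C), the curing-agent paste falls in Group Z1.
Group Z7 quantity: three 67 g packs = 201 g.
201 g is within the passenger aircraft limit of 250 g for Group Z7.
Total Group Z1: (two 215 g packs = 430 g) + (two 242 g packs = 484 g) = 914 g.
That is within the Group Z1 passenger aircraft limit of 1 kg.
Group Z7 and Group Z1 may not share an outer package.

No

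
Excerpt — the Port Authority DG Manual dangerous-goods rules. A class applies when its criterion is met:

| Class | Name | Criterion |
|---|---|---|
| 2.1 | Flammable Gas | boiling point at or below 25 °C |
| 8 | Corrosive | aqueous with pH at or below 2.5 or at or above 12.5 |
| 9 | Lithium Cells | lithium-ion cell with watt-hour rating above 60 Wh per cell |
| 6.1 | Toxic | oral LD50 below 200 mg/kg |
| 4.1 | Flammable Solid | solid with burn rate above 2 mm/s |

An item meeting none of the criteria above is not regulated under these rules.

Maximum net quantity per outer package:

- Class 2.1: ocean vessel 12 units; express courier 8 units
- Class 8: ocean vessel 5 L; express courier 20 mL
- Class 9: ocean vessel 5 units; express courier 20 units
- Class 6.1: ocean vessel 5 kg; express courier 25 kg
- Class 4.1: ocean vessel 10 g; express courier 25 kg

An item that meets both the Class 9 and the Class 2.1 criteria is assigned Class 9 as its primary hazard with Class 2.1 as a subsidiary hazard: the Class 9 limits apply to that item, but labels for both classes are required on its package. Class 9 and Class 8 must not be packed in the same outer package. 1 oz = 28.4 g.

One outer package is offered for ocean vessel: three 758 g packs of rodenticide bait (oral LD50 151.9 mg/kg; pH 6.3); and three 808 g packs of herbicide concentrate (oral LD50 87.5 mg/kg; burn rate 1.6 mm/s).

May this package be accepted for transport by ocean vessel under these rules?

The rodenticide bait has oral LD50 151.9 mg/kg, which is < 200 mg/kg, so it is Class 6.1 (Toxic).
The herbicide concentrate has oral LD50 87.5 mg/kg, which is < 200 mg/kg, so it is Class 6.1 (Toxic).
Class 6.1 net quantity: (three 758 g packs = 2.274 kg) + (three 808 g packs = 2.424 kg) = 4.698 kg.
4.698 kg ≤ 5 kg (ocean vessel limit, Class 6.1) — within limit.

Yes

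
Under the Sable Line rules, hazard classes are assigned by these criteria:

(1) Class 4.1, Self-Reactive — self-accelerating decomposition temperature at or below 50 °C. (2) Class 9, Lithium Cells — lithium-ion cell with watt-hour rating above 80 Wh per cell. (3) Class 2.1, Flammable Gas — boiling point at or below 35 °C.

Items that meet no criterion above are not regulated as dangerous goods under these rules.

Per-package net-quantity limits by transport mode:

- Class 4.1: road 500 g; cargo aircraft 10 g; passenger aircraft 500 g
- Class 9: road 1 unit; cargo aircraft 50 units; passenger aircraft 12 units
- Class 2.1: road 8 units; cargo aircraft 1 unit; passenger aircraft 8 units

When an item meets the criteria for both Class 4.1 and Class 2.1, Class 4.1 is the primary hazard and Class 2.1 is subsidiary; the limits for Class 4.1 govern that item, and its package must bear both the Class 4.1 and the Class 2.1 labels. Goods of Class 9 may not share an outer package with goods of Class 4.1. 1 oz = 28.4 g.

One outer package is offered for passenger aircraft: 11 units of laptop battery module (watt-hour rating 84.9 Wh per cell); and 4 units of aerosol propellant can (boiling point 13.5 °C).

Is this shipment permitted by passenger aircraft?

Yes

Watt-hour rating 84.9 Wh per cell meets the Class 9 criterion (Lithium Cells), so the laptop battery module is Class 9.
Boiling point 13.5 °C meets the Class 2.1 criterion (Flammable Gas), so the aerosol propellant can is Class 2.1.
Class 9 quantity: 11 units.
11 units ≤ 12 units (passenger aircraft limit, Class 9) — within limit.
Class 2.1 quantity: 4 units.
4 units is within the passenger aircraft limit of 8 units for Class 2.1.
The segregation rule (Class 9 with Class 4.1) does not apply to Class 9 with Class 2.1.
Every hazard class is within its passenger aircraft limit and no segregation rule is violated.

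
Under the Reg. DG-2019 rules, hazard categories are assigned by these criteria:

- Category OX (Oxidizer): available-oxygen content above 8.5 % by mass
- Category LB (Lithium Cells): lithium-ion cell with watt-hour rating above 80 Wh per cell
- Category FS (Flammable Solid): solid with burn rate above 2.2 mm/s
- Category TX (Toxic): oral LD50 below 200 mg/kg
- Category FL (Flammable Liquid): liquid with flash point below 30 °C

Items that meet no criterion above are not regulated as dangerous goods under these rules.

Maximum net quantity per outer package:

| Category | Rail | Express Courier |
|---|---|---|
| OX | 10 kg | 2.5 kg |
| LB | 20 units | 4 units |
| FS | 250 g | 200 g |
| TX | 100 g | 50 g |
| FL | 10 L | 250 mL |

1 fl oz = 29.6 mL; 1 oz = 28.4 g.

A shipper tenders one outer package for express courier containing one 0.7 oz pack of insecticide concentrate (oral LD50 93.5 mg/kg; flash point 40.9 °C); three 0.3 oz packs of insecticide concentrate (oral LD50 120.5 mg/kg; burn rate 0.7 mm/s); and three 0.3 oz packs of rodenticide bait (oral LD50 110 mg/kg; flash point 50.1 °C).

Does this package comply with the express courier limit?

The insecticide concentrate has oral LD50 93.5 mg/kg, which is < 200 mg/kg, so it is Category TX (Toxic).
With oral LD50 120.5 mg/kg (< 200 mg/kg), the insecticide concentrate falls in Category TX.
With oral LD50 110 mg/kg (< 200 mg/kg), the rodenticide bait falls in Category TX.
Total Category TX: (one 0.7 oz pack = 19.88 g) + (three 0.3 oz packs = 25.56 g) + (three 0.3 oz packs = 25.56 g) = 71 g.
71 g exceeds the express courier limit of 50 g for Category TX.

No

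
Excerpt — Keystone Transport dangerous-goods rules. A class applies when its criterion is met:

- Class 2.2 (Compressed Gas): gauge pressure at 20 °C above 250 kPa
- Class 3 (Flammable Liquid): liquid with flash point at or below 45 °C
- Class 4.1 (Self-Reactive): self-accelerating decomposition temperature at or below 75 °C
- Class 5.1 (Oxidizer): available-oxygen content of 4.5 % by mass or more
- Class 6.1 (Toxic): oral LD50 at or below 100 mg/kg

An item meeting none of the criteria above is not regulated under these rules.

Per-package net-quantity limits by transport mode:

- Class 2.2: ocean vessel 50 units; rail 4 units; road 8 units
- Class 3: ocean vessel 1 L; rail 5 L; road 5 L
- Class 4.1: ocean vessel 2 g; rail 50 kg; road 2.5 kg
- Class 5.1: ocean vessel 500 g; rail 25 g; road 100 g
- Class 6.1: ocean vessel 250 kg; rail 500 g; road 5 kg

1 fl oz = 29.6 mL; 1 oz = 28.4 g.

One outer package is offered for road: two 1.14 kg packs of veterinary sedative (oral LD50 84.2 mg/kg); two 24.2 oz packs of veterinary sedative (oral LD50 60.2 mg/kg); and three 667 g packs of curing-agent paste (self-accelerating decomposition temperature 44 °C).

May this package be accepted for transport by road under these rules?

Veterinary sedative: oral LD50 84.2 mg/kg ≤ 100 mg/kg → Class 6.1 (Toxic).
The veterinary sedative has oral LD50 60.2 mg/kg, which is ≤ 100 mg/kg, so it is Class 6.1 (Toxic).
Curing-agent paste: self-accelerating decomposition temperature 44 °C ≤ 75 °C → Class 4.1 (Self-Reactive).
Class 6.1 net quantity: (two 1.14 kg packs = 2.28 kg) + (two 24.2 oz packs = 1374.56 g) = 3654.56 g.
3654.56 g is within the road limit of 5 kg for Class 6.1.
Class 4.1 quantity: three 667 g packs = 2.001 kg.
That is within the Class 4.1 road limit of 2.5 kg.
Every hazard class is within its road limit and no segregation rule is violated.

Yes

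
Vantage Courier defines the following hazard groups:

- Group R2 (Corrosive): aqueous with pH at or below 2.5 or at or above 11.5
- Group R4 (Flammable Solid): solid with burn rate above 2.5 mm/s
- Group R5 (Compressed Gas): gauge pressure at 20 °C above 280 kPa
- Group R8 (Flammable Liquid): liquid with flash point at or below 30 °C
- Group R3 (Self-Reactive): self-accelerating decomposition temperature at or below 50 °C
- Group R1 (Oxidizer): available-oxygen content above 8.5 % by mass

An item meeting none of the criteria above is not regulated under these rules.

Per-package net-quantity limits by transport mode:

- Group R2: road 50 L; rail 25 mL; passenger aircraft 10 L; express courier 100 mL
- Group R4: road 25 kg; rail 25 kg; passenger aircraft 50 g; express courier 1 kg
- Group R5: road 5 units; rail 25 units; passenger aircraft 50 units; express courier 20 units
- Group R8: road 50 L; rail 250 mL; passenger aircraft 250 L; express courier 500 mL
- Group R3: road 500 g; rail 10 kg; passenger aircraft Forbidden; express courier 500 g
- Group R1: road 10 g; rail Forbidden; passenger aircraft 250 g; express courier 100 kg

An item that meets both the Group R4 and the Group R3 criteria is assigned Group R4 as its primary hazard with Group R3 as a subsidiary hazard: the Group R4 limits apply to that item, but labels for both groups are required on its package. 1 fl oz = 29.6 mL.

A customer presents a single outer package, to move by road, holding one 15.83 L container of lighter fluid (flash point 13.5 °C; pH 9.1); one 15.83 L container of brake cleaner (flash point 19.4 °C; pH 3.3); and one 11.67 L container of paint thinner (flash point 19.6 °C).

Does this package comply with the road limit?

Yes

Lighter fluid: flash point 13.5 °C ≤ 30 °C → Group R8 (Flammable Liquid).
Flash point 19.4 °C meets the Group R8 criterion (Flammable Liquid), so the brake cleaner is Group R8.
The paint thinner has flash point 19.6 °C, which is ≤ 30 °C, so it is Group R8 (Flammable Liquid).
Total Group R8: 15.83 L + 15.83 L + 11.67 L = 43.33 L.
43.33 L ≤ 50 L (road limit, Group R8) — within limit.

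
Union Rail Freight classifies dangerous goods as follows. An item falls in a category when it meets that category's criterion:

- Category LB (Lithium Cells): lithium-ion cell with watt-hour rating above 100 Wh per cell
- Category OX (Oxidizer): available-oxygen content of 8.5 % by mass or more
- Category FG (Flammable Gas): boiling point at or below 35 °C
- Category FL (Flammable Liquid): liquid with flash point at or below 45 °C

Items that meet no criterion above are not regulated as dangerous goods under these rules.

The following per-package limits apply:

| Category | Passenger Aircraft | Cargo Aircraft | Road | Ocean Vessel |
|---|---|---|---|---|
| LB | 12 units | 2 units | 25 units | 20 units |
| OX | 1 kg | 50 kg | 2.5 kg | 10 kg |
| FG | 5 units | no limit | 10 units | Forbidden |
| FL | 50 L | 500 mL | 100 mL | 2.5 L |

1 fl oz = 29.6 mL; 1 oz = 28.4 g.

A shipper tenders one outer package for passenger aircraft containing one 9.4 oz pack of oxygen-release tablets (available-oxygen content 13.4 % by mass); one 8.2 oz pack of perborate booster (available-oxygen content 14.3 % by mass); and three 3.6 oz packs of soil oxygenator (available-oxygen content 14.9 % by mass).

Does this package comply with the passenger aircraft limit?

Yes

With available-oxygen content 13.4 % by mass (≥ 8.5 % by mass), the oxygen-release tablets fall in Category OX.
Perborate booster: available-oxygen content 14.3 % by mass ≥ 8.5 % by mass → Category OX (Oxidizer).
Soil oxygenator: available-oxygen content 14.9 % by mass ≥ 8.5 % by mass → Category OX (Oxidizer).
Category OX net quantity: (one 9.4 oz pack = 266.96 g) + (one 8.2 oz pack = 232.88 g) + (three 3.6 oz packs = 306.72 g) = 806.56 g.
806.56 g ≤ 1 kg (passenger aircraft limit, Category OX) — within limit.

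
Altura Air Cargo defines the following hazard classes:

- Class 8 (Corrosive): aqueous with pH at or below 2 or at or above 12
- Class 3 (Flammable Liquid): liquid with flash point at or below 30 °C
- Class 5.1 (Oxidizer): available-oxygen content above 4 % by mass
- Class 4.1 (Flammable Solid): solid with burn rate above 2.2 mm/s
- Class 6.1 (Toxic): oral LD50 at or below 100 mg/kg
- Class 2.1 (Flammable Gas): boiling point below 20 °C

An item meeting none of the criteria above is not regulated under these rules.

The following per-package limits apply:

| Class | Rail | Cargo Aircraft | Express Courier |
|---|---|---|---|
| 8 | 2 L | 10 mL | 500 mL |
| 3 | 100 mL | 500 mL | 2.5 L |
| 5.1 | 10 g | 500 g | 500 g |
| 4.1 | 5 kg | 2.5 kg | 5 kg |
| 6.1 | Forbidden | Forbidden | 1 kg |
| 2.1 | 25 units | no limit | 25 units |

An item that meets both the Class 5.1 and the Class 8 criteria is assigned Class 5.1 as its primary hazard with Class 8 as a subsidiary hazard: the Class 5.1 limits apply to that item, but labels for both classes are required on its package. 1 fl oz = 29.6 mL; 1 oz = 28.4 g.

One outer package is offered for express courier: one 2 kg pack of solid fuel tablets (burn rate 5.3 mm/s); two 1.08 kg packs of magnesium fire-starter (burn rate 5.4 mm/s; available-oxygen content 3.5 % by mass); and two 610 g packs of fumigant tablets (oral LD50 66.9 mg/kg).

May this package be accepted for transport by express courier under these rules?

No

Burn rate 5.3 mm/s meets the Class 4.1 criterion (Flammable Solid), so the solid fuel tablets are Class 4.1.
With burn rate 5.4 mm/s (> 2.2 mm/s), the magnesium fire-starter falls in Class 4.1.
Oral LD50 66.9 mg/kg meets the Class 6.1 criterion (Toxic), so the fumigant tablets are Class 6.1.
Class 6.1 quantity: two 610 g packs = 1.22 kg.
1.22 kg > 1 kg (express courier limit, Class 6.1) — over the limit.
Total Class 4.1: 2 kg + (two 1.08 kg packs = 2.16 kg) = 4.16 kg.
That is within the Class 4.1 express courier limit of 5 kg.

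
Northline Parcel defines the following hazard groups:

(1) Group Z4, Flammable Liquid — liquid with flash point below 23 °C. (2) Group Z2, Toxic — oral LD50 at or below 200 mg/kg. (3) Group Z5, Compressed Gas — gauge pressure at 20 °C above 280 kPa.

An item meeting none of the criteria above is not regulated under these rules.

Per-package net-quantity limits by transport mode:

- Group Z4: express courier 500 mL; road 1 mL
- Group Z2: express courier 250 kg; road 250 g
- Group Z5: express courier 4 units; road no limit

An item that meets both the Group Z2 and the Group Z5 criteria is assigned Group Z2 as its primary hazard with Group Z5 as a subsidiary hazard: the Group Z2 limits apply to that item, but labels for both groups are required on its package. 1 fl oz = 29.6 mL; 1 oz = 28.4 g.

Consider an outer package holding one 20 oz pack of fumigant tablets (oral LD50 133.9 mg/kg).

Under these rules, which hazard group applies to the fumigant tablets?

The fumigant tablets have oral LD50 133.9 mg/kg, which is ≤ 200 mg/kg, so they are Group Z2 (Toxic).

Group Z2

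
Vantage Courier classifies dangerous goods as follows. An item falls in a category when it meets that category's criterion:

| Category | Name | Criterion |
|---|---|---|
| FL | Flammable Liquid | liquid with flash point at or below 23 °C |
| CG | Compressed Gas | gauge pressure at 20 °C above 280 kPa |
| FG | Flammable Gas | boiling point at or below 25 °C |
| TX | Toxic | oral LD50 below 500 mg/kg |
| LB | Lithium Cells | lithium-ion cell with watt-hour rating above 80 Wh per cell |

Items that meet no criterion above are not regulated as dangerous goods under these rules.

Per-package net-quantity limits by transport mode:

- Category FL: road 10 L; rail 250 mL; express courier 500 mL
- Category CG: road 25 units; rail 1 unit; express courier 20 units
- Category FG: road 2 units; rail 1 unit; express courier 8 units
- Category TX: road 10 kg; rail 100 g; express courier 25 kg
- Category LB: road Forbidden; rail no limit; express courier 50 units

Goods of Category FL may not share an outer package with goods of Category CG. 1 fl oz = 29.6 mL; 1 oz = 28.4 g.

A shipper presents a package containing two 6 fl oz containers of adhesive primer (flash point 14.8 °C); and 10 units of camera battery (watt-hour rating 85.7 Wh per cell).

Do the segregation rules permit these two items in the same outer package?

The adhesive primer has flash point 14.8 °C, which is ≤ 23 °C, so it is Category FL (Flammable Liquid).
With watt-hour rating 85.7 Wh per cell (> 80 Wh per cell), the camera battery falls in Category LB.
No segregation rule bars Category FL with Category LB.

Yes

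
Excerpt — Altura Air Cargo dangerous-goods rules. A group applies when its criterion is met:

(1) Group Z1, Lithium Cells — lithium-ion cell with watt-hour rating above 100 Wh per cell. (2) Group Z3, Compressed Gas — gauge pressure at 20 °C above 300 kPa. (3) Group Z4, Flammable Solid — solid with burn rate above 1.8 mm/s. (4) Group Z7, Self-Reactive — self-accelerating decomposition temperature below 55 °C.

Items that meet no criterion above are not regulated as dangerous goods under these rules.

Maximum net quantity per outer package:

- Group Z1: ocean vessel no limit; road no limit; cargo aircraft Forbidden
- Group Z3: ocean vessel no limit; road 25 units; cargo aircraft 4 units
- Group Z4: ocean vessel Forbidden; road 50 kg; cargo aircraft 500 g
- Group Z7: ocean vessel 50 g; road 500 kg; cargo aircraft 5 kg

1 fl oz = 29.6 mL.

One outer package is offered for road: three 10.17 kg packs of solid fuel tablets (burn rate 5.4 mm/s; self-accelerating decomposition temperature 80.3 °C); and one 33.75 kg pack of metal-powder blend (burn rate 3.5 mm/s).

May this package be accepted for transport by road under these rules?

Solid fuel tablets: burn rate 5.4 mm/s > 1.8 mm/s → Group Z4 (Flammable Solid).
With burn rate 3.5 mm/s (> 1.8 mm/s), the metal-powder blend falls in Group Z4.
Group Z4 net quantity: (three 10.17 kg packs = 30.51 kg) + 33.75 kg = 64.26 kg.
64.26 kg exceeds the road limit of 50 kg for Group Z4.

No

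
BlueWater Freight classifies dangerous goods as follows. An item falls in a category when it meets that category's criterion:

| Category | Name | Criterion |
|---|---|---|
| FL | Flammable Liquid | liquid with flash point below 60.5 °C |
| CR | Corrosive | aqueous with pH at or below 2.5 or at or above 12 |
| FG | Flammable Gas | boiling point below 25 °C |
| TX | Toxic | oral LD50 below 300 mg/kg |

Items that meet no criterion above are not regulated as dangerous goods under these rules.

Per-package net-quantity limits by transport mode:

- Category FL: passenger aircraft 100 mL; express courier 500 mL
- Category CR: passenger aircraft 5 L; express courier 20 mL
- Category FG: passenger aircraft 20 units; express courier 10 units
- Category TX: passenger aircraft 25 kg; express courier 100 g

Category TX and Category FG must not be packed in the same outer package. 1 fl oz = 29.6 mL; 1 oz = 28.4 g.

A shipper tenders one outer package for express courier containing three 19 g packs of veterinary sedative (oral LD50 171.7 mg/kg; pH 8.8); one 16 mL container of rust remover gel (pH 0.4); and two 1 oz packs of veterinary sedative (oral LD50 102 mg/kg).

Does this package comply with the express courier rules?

No

The veterinary sedative has oral LD50 171.7 mg/kg, which is < 300 mg/kg, so it is Category TX (Toxic).
With pH 0.4 (≤ 2.5), the rust remover gel falls in Category CR.
Veterinary sedative: oral LD50 102 mg/kg < 300 mg/kg → Category TX (Toxic).
Total Category TX: (three 19 g packs = 57 g) + (two 1 oz packs = 56.8 g) = 113.8 g.
113.8 g exceeds the express courier limit of 100 g for Category TX.
Category CR quantity: 16 mL.
16 mL ≤ 20 mL (express courier limit, Category CR) — within limit.
The segregation rule (Category TX with Category FG) does not apply to Category TX with Category CR.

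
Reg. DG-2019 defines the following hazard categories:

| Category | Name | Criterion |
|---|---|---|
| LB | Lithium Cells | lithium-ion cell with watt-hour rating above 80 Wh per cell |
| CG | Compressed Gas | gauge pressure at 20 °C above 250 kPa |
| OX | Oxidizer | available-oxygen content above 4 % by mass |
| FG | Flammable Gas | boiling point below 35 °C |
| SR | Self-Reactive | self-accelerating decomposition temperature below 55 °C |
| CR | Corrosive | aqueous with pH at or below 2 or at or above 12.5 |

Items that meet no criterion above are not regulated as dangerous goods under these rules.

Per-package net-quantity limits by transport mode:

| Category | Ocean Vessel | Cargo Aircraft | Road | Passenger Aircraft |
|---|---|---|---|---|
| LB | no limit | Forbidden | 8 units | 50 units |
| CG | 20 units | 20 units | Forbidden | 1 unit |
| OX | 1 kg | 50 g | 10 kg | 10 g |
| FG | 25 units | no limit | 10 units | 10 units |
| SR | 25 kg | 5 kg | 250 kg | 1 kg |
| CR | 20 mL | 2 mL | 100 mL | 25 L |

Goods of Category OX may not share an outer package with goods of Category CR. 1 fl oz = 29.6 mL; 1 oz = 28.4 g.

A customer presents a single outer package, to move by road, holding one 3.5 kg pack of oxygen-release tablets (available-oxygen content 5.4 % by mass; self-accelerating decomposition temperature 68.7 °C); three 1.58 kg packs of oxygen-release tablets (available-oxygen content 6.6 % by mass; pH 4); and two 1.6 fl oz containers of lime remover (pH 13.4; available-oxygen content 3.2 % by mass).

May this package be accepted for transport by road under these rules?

With available-oxygen content 5.4 % by mass (> 4 % by mass), the oxygen-release tablets fall in Category OX.
Oxygen-release tablets: available-oxygen content 6.6 % by mass > 4 % by mass → Category OX (Oxidizer).
The lime remover has pH 13.4, which is ≥ 12.5, so it is Category CR (Corrosive).
Total Category OX: 3.5 kg + (three 1.58 kg packs = 4.74 kg) = 8.24 kg.
8.24 kg is within the road limit of 10 kg for Category OX.
Category CR quantity: two 1.6 fl oz containers = 94.72 mL.
That is within the Category CR road limit of 100 mL.
Category OX and Category CR may not share an outer package.

No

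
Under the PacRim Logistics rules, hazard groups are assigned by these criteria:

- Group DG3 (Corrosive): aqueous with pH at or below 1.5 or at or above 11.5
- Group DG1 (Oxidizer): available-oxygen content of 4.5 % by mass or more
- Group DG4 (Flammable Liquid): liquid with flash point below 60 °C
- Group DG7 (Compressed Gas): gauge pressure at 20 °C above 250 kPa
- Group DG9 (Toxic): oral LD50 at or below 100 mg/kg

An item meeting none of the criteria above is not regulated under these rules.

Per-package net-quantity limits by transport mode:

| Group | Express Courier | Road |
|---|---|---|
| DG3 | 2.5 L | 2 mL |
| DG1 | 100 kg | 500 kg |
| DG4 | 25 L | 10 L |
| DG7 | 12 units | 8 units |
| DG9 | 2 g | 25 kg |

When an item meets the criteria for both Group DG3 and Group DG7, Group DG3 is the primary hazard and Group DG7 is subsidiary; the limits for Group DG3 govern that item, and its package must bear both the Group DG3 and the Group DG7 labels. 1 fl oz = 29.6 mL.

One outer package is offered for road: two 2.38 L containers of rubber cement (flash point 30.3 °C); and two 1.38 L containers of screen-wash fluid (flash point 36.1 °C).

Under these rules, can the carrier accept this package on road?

Rubber cement: flash point 30.3 °C < 60 °C → Group DG4 (Flammable Liquid).
The screen-wash fluid has flash point 36.1 °C, which is < 60 °C, so it is Group DG4 (Flammable Liquid).
Total Group DG4: (two 2.38 L containers = 4.76 L) + (two 1.38 L containers = 2.76 L) = 7.52 L.
That is within the Group DG4 road limit of 10 L.

Yes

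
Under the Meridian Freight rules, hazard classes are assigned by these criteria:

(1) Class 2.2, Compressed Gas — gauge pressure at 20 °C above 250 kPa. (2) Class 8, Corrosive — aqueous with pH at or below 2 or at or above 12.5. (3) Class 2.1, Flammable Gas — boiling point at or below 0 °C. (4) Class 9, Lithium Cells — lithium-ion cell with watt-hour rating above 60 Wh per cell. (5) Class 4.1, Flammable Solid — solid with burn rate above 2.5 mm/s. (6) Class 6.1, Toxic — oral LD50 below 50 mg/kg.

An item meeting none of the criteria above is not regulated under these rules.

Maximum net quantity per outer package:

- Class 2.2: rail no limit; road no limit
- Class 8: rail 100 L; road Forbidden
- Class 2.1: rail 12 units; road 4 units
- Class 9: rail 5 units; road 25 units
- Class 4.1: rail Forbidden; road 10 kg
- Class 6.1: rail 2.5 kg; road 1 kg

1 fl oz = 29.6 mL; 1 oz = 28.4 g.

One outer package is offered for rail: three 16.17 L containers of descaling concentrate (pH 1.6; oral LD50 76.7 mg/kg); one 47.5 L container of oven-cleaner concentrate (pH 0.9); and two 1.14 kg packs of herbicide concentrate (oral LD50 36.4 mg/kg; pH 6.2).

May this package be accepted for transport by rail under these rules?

With pH 1.6 (≤ 2), the descaling concentrate falls in Class 8.
Oven-cleaner concentrate: pH 0.9 ≤ 2 → Class 8 (Corrosive).
Oral LD50 36.4 mg/kg meets the Class 6.1 criterion (Toxic), so the herbicide concentrate is Class 6.1.
Class 6.1 quantity: two 1.14 kg packs = 2.28 kg.
2.28 kg ≤ 2.5 kg (rail limit, Class 6.1) — within limit.
Class 8 net quantity: (three 16.17 L containers = 48.51 L) + 47.5 L = 96.01 L.
96.01 L is within the rail limit of 100 L for Class 8.
Every hazard class is within its rail limit and no segregation rule is violated.

Yes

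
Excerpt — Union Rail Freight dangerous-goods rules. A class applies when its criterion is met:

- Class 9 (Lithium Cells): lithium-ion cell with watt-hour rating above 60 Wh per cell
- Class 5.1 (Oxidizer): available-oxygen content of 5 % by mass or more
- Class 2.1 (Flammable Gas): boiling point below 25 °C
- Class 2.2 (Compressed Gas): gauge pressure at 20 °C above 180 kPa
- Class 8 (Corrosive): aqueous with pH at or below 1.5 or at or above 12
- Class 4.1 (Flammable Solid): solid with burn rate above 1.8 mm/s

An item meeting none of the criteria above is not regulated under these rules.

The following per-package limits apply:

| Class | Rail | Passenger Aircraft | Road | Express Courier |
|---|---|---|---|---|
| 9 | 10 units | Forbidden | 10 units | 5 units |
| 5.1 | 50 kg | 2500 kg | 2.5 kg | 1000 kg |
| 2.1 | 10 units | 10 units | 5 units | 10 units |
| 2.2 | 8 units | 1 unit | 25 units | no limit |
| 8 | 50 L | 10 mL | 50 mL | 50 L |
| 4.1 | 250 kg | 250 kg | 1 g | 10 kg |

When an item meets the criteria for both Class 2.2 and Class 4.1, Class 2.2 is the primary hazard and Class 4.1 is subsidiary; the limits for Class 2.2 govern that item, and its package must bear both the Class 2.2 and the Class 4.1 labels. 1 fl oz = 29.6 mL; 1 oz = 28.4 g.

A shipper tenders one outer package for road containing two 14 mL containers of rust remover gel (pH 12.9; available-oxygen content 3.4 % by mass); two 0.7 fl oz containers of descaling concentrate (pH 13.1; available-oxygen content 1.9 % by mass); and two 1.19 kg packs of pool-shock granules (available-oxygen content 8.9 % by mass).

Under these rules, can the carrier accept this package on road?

No

pH 12.9 meets the Class 8 criterion (Corrosive), so the rust remover gel is Class 8.
pH 13.1 meets the Class 8 criterion (Corrosive), so the descaling concentrate is Class 8.
With available-oxygen content 8.9 % by mass (≥ 5 % by mass), the pool-shock granules fall in Class 5.1.
Total Class 8: (two 14 mL containers = 28 mL) + (two 0.7 fl oz containers = 41.44 mL) = 69.44 mL.
69.44 mL exceeds the road limit of 50 mL for Class 8.
Class 5.1 quantity: two 1.19 kg packs = 2.38 kg.
2.38 kg ≤ 2.5 kg (road limit, Class 5.1) — within limit.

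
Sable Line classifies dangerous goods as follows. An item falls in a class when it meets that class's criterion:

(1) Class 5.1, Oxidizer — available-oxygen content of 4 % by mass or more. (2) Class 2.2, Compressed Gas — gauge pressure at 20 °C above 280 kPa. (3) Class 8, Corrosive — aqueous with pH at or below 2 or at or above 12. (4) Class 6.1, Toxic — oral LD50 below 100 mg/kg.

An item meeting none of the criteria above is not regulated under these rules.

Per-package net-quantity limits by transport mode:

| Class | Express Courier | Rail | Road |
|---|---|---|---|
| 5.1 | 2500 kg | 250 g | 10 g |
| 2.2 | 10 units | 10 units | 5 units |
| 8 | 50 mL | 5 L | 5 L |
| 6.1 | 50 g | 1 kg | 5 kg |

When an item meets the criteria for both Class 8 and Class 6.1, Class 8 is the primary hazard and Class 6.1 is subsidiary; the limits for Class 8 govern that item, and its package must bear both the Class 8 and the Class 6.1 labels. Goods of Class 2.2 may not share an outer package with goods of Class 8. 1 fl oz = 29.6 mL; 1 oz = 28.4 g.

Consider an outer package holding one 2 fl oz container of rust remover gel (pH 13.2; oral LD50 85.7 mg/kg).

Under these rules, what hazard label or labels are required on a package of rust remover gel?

The rust remover gel has pH 13.2, which is ≥ 12, so it is Class 8 (Corrosive).
Rust remover gel: oral LD50 85.7 mg/kg < 100 mg/kg → Class 6.1 (Toxic).
By the precedence rule Class 8 is primary and Class 6.1 is subsidiary, and that rule requires both labels on the package.

Class 6.1 and 8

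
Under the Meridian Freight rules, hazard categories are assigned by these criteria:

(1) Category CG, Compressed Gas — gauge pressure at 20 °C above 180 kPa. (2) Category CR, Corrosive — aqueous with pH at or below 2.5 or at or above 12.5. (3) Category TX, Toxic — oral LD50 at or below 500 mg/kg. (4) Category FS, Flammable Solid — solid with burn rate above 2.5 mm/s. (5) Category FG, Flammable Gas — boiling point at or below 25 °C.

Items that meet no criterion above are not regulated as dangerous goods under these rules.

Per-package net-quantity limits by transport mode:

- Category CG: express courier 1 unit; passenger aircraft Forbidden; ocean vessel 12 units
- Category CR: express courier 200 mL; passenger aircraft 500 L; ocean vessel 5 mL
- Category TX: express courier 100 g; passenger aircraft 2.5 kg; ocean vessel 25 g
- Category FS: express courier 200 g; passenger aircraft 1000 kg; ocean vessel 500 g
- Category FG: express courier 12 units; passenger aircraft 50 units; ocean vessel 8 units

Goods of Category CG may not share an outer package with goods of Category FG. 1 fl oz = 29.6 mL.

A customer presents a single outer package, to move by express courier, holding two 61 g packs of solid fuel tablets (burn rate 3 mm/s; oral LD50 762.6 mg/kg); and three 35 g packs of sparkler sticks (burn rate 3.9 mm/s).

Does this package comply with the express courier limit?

Solid fuel tablets: burn rate 3 mm/s > 2.5 mm/s → Category FS (Flammable Solid).
Sparkler sticks: burn rate 3.9 mm/s > 2.5 mm/s → Category FS (Flammable Solid).
Category FS net quantity: (two 61 g packs = 122 g) + (three 35 g packs = 105 g) = 227 g.
That exceeds the Category FS express courier limit of 200 g.

No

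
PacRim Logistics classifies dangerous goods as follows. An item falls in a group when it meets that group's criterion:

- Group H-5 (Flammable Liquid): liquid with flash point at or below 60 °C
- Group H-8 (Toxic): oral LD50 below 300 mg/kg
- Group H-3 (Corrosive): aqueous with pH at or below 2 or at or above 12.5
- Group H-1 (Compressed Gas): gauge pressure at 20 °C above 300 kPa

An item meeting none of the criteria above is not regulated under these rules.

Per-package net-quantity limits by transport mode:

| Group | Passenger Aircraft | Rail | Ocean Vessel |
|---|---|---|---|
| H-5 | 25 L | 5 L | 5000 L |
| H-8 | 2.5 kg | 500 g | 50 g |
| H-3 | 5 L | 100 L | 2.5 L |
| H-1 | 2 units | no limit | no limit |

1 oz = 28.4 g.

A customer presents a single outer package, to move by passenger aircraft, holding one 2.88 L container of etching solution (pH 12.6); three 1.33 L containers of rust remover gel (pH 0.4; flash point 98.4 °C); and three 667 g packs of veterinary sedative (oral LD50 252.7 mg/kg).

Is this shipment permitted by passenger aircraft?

With pH 12.6 (≥ 12.5), the etching solution falls in Group H-3.
The rust remover gel has pH 0.4, which is ≤ 2, so it is Group H-3 (Corrosive).
The veterinary sedative has oral LD50 252.7 mg/kg, which is < 300 mg/kg, so it is Group H-8 (Toxic).
Total Group H-3: 2.88 L + (three 1.33 L containers = 3.99 L) = 6.87 L.
That exceeds the Group H-3 passenger aircraft limit of 5 L.
Group H-8 quantity: three 667 g packs = 2.001 kg.
That is within the Group H-8 passenger aircraft limit of 2.5 kg.

No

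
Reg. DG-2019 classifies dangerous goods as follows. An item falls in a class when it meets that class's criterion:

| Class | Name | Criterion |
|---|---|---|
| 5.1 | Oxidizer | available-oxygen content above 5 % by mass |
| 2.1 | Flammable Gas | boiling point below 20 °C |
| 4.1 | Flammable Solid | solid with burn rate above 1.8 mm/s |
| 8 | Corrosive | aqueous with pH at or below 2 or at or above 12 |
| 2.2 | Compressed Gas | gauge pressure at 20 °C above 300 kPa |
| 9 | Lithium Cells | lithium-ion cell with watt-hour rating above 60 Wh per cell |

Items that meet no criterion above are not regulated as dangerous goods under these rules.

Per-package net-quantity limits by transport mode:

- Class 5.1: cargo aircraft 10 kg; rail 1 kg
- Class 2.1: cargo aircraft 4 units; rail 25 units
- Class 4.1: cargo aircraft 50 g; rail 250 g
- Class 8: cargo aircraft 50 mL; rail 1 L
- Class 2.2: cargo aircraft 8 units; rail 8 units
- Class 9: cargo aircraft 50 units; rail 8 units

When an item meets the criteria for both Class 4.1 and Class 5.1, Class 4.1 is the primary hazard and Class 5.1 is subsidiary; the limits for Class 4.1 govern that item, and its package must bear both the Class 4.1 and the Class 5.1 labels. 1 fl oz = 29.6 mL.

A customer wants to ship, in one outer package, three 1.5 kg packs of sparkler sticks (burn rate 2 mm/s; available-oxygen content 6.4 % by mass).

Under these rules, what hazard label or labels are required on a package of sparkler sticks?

Sparkler sticks: burn rate 2 mm/s > 1.8 mm/s → Class 4.1 (Flammable Solid).
Available-oxygen content 6.4 % by mass meets the Class 5.1 criterion (Oxidizer), so the sparkler sticks are Class 5.1.
By the precedence rule Class 4.1 is primary and Class 5.1 is subsidiary, and that rule requires both labels on the package.

Class 4.1 and 5.1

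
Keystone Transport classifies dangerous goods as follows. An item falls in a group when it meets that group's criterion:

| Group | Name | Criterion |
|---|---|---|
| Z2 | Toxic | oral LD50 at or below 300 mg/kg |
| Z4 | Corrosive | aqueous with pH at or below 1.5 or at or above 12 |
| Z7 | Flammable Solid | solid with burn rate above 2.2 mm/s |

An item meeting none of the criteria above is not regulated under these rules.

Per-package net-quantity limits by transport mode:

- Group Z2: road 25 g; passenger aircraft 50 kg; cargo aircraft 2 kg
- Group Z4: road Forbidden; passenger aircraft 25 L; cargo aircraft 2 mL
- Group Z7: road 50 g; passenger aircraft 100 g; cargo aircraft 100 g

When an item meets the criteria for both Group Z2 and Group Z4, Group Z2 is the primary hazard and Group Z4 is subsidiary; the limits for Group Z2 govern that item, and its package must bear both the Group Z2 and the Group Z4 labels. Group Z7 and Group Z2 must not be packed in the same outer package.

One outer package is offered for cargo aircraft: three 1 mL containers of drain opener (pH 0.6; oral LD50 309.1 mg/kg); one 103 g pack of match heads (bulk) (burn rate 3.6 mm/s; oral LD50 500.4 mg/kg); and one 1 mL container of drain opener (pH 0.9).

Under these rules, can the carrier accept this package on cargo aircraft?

No

pH 0.6 meets the Group Z4 criterion (Corrosive), so the drain opener is Group Z4.
Match heads (bulk): burn rate 3.6 mm/s > 2.2 mm/s → Group Z7 (Flammable Solid).
The drain opener has pH 0.9, which is ≤ 1.5, so it is Group Z4 (Corrosive).
Group Z4 net quantity: (three 1 mL containers = 3 mL) + 1 mL = 4 mL.
4 mL > 2 mL (cargo aircraft limit, Group Z4) — over the limit.
Group Z7 quantity: 103 g.
103 g > 100 g (cargo aircraft limit, Group Z7) — over the limit.
The segregation rule (Group Z7 with Group Z2) does not apply to Group Z4 with Group Z7.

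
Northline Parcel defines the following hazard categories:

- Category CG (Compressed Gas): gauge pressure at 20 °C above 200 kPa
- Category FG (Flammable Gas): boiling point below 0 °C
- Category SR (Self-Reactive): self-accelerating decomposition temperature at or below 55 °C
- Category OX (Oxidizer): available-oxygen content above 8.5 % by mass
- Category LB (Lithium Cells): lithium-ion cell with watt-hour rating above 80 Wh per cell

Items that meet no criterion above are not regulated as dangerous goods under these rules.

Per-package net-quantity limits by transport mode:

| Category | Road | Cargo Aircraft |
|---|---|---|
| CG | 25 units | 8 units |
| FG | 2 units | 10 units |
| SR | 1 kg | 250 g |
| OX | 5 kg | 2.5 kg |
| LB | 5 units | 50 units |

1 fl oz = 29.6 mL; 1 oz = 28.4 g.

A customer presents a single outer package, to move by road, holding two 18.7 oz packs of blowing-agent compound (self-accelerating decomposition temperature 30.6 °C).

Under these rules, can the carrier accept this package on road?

The blowing-agent compound has self-accelerating decomposition temperature 30.6 °C, which is ≤ 55 °C, so it is Category SR (Self-Reactive).
Category SR quantity: two 18.7 oz packs = 1062.16 g.
1062.16 g exceeds the road limit of 1 kg for Category SR.

No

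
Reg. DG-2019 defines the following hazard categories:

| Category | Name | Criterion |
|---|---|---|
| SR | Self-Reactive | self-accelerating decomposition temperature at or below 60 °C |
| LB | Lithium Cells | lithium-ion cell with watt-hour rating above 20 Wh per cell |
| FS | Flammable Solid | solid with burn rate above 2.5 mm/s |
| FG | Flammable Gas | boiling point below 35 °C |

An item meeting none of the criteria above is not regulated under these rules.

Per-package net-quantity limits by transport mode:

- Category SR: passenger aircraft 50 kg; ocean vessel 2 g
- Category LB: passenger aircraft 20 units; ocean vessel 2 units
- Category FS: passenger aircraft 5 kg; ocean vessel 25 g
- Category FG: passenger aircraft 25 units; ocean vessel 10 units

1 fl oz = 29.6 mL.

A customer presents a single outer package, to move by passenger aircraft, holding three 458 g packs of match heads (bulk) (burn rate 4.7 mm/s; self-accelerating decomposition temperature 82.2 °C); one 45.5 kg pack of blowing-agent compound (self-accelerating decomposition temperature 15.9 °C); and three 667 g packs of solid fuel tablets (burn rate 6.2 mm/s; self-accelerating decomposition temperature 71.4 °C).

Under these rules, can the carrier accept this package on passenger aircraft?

Yes

Match heads (bulk): burn rate 4.7 mm/s > 2.5 mm/s → Category FS (Flammable Solid).
Blowing-agent compound: self-accelerating decomposition temperature 15.9 °C ≤ 60 °C → Category SR (Self-Reactive).
Burn rate 6.2 mm/s meets the Category FS criterion (Flammable Solid), so the solid fuel tablets are Category FS.
Category FS net quantity: (three 458 g packs = 1.374 kg) + (three 667 g packs = 2.001 kg) = 3.375 kg.
3.375 kg ≤ 5 kg (passenger aircraft limit, Category FS) — within limit.
Category SR quantity: 45.5 kg.
That is within the Category SR passenger aircraft limit of 50 kg.
Every hazard category is within its passenger aircraft limit and no segregation rule is violated.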